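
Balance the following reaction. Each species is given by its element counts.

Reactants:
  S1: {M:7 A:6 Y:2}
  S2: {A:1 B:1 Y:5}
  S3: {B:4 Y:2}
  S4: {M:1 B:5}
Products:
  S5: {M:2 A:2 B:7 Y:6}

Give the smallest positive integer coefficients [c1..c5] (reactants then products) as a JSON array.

Coefficients: [1, 4, 4, 3, 5]

M: 1·7+4·0+4·0+3·1 = 10 | 5·2 = 10
A: 1·6+4·1+4·0+3·0 = 10 | 5·2 = 10
B: 1·0+4·1+4·4+3·5 = 35 | 5·7 = 35
Y: 1·2+4·5+4·2+3·0 = 30 | 5·6 = 30
gcd(1,4,4,3,5) = 1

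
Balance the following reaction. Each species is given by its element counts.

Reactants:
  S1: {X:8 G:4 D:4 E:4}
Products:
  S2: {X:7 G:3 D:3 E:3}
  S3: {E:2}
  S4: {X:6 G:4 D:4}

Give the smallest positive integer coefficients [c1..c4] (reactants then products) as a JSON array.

X: 5·8 = 40 | 4·7+4·0+2·6 = 40
G: 5·4 = 20 | 4·3+4·0+2·4 = 20
D: 5·4 = 20 | 4·3+4·0+2·4 = 20
E: 5·4 = 20 | 4·3+4·2+2·0 = 20
gcd(5,4,4,2) = 1

Coefficients: [5, 4, 4, 2]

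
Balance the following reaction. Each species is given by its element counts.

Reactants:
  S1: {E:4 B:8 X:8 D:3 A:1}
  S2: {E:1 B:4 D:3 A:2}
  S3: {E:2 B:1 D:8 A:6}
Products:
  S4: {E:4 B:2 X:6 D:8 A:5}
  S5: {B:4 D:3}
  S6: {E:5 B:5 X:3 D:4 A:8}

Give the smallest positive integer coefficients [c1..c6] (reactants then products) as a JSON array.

Coefficients: [3, 2, 4, 3, 5, 2]

E: 3·4+2·1+4·2 = 22 | 3·4+5·0+2·5 = 22
B: 3·8+2·4+4·1 = 36 | 3·2+5·4+2·5 = 36
X: 3·8+2·0+4·0 = 24 | 3·6+5·0+2·3 = 24
D: 3·3+2·3+4·8 = 47 | 3·8+5·3+2·4 = 47
A: 3·1+2·2+4·6 = 31 | 3·5+5·0+2·8 = 31
gcd(3,2,4,3,5,2) = 1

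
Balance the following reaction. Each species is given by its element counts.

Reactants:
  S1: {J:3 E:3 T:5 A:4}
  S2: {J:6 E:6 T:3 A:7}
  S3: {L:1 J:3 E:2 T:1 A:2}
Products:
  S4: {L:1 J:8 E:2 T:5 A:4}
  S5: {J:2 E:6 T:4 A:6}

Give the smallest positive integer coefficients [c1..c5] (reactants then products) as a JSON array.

L: 6·0+2·0+4·1 = 4 | 4·1+5·0 = 4
J: 6·3+2·6+4·3 = 42 | 4·8+5·2 = 42
E: 6·3+2·6+4·2 = 38 | 4·2+5·6 = 38
T: 6·5+2·3+4·1 = 40 | 4·5+5·4 = 40
A: 6·4+2·7+4·2 = 46 | 4·4+5·6 = 46
gcd(6,2,4,4,5) = 1

Coefficients: [6, 2, 4, 4, 5]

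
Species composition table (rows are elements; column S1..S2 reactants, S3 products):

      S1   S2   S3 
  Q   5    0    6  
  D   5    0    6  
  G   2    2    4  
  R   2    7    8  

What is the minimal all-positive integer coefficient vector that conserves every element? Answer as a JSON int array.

Q: 6·5+4·0 = 30 | 5·6 = 30
D: 6·5+4·0 = 30 | 5·6 = 30
G: 6·2+4·2 = 20 | 5·4 = 20
R: 6·2+4·7 = 40 | 5·8 = 40
gcd(6,4,5) = 1

Coefficients: [6, 4, 5]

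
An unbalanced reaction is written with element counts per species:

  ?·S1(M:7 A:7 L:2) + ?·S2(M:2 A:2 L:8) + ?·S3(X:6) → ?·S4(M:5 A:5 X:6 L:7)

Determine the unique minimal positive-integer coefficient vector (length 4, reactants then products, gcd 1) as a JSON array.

M: 2·7+3·2+4·0 = 20 | 4·5 = 20
A: 2·7+3·2+4·0 = 20 | 4·5 = 20
X: 2·0+3·0+4·6 = 24 | 4·6 = 24
L: 2·2+3·8+4·0 = 28 | 4·7 = 28
gcd(2,3,4,4) = 1

Coefficients: [2, 3, 4, 4]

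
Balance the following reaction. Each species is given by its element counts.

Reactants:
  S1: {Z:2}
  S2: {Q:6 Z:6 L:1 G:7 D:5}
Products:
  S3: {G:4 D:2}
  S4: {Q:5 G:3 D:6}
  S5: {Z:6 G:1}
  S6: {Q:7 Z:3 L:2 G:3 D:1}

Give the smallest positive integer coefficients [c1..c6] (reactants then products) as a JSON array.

Coefficients: [3, 4, 3, 2, 4, 2]

Q: 3·0+4·6 = 24 | 3·0+2·5+4·0+2·7 = 24
Z: 3·2+4·6 = 30 | 3·0+2·0+4·6+2·3 = 30
L: 3·0+4·1 = 4 | 3·0+2·0+4·0+2·2 = 4
G: 3·0+4·7 = 28 | 3·4+2·3+4·1+2·3 = 28
D: 3·0+4·5 = 20 | 3·2+2·6+4·0+2·1 = 20
gcd(3,4,3,2,4,2) = 1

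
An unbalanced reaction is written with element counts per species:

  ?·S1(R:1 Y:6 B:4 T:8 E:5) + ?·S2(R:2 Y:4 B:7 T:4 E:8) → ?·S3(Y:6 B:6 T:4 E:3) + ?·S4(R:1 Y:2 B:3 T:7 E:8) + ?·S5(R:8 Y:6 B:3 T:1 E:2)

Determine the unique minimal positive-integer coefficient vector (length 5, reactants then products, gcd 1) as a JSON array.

Coefficients: [5, 4, 5, 5, 1]

R: 5·1+4·2 = 13 | 5·0+5·1+1·8 = 13
Y: 5·6+4·4 = 46 | 5·6+5·2+1·6 = 46
B: 5·4+4·7 = 48 | 5·6+5·3+1·3 = 48
T: 5·8+4·4 = 56 | 5·4+5·7+1·1 = 56
E: 5·5+4·8 = 57 | 5·3+5·8+1·2 = 57
gcd(5,4,5,5,1) = 1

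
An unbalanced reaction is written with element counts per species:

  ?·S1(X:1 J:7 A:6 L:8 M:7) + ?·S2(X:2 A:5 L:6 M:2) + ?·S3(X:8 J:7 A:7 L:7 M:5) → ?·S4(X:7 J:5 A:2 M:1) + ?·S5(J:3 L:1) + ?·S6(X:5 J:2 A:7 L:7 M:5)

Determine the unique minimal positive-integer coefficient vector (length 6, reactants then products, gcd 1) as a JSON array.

Coefficients: [1, 2, 4, 1, 6, 6]

X: 1·1+2·2+4·8 = 37 | 1·7+6·0+6·5 = 37
J: 1·7+2·0+4·7 = 35 | 1·5+6·3+6·2 = 35
A: 1·6+2·5+4·7 = 44 | 1·2+6·0+6·7 = 44
L: 1·8+2·6+4·7 = 48 | 1·0+6·1+6·7 = 48
M: 1·7+2·2+4·5 = 31 | 1·1+6·0+6·5 = 31
gcd(1,2,4,1,6,6) = 1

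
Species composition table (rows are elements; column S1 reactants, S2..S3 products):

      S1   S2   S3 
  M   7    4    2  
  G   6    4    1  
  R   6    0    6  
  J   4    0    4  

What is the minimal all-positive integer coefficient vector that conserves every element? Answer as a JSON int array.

Coefficients: [4, 5, 4]

M: 4·7 = 28 | 5·4+4·2 = 28
G: 4·6 = 24 | 5·4+4·1 = 24
R: 4·6 = 24 | 5·0+4·6 = 24
J: 4·4 = 16 | 5·0+4·4 = 16
gcd(4,5,4) = 1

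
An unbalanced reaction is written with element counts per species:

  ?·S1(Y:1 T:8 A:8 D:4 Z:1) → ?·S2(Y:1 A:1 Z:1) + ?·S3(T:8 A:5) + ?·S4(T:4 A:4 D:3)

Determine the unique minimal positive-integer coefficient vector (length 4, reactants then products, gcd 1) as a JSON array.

Y: 3·1 = 3 | 3·1+1·0+4·0 = 3
T: 3·8 = 24 | 3·0+1·8+4·4 = 24
A: 3·8 = 24 | 3·1+1·5+4·4 = 24
D: 3·4 = 12 | 3·0+1·0+4·3 = 12
Z: 3·1 = 3 | 3·1+1·0+4·0 = 3
gcd(3,3,1,4) = 1

Coefficients: [3, 3, 1, 4]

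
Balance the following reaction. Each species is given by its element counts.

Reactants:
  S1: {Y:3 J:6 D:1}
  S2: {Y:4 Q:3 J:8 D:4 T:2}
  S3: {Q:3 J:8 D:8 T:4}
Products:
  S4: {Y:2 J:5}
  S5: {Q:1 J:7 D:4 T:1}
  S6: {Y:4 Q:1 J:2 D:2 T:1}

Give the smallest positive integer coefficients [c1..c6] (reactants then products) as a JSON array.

Coefficients: [6, 1, 1, 5, 3, 3]

Y: 6·3+1·4+1·0 = 22 | 5·2+3·0+3·4 = 22
Q: 6·0+1·3+1·3 = 6 | 5·0+3·1+3·1 = 6
J: 6·6+1·8+1·8 = 52 | 5·5+3·7+3·2 = 52
D: 6·1+1·4+1·8 = 18 | 5·0+3·4+3·2 = 18
T: 6·0+1·2+1·4 = 6 | 5·0+3·1+3·1 = 6
gcd(6,1,1,5,3,3) = 1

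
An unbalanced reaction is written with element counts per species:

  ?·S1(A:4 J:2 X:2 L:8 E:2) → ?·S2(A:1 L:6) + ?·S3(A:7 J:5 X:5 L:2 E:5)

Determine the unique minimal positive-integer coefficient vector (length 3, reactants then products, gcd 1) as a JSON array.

Coefficients: [5, 6, 2]

A: 5·4 = 20 | 6·1+2·7 = 20
J: 5·2 = 10 | 6·0+2·5 = 10
X: 5·2 = 10 | 6·0+2·5 = 10
L: 5·8 = 40 | 6·6+2·2 = 40
E: 5·2 = 10 | 6·0+2·5 = 10
gcd(5,6,2) = 1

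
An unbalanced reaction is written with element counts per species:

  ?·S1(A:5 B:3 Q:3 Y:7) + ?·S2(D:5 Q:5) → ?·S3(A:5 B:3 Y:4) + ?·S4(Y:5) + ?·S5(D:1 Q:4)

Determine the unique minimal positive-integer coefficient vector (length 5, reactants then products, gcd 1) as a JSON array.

A: 5·5+1·0 = 25 | 5·5+3·0+5·0 = 25
D: 5·0+1·5 = 5 | 5·0+3·0+5·1 = 5
B: 5·3+1·0 = 15 | 5·3+3·0+5·0 = 15
Q: 5·3+1·5 = 20 | 5·0+3·0+5·4 = 20
Y: 5·7+1·0 = 35 | 5·4+3·5+5·0 = 35
gcd(5,1,5,3,5) = 1

Coefficients: [5, 1, 5, 3, 5]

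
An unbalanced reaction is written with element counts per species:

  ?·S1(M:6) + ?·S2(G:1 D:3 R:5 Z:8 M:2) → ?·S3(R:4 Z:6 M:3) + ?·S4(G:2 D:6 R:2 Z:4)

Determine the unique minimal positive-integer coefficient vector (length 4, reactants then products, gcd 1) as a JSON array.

G: 1·0+6·1 = 6 | 6·0+3·2 = 6
D: 1·0+6·3 = 18 | 6·0+3·6 = 18
R: 1·0+6·5 = 30 | 6·4+3·2 = 30
Z: 1·0+6·8 = 48 | 6·6+3·4 = 48
M: 1·6+6·2 = 18 | 6·3+3·0 = 18
gcd(1,6,6,3) = 1

Coefficients: [1, 6, 6, 3]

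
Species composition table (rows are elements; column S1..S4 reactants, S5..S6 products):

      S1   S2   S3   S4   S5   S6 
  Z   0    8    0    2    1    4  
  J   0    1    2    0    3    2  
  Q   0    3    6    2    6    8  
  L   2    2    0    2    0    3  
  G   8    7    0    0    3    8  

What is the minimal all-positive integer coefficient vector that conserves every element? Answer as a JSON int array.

Coefficients: [3, 2, 6, 1, 2, 4]

Z: 3·0+2·8+6·0+1·2 = 18 | 2·1+4·4 = 18
J: 3·0+2·1+6·2+1·0 = 14 | 2·3+4·2 = 14
Q: 3·0+2·3+6·6+1·2 = 44 | 2·6+4·8 = 44
L: 3·2+2·2+6·0+1·2 = 12 | 2·0+4·3 = 12
G: 3·8+2·7+6·0+1·0 = 38 | 2·3+4·8 = 38
gcd(3,2,6,1,2,4) = 1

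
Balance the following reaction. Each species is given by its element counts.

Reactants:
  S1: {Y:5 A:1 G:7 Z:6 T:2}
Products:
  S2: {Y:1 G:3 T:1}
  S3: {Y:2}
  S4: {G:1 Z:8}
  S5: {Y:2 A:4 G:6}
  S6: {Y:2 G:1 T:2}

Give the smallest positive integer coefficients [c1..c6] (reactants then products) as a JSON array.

Coefficients: [4, 6, 5, 3, 1, 1]

Y: 4·5 = 20 | 6·1+5·2+3·0+1·2+1·2 = 20
A: 4·1 = 4 | 6·0+5·0+3·0+1·4+1·0 = 4
G: 4·7 = 28 | 6·3+5·0+3·1+1·6+1·1 = 28
Z: 4·6 = 24 | 6·0+5·0+3·8+1·0+1·0 = 24
T: 4·2 = 8 | 6·1+5·0+3·0+1·0+1·2 = 8
gcd(4,6,5,3,1,1) = 1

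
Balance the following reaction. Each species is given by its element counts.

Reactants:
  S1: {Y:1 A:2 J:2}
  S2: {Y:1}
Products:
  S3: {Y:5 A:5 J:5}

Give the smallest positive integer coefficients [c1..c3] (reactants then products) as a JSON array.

Y: 5·1+5·1 = 10 | 2·5 = 10
A: 5·2+5·0 = 10 | 2·5 = 10
J: 5·2+5·0 = 10 | 2·5 = 10
gcd(5,5,2) = 1

Coefficients: [5, 5, 2]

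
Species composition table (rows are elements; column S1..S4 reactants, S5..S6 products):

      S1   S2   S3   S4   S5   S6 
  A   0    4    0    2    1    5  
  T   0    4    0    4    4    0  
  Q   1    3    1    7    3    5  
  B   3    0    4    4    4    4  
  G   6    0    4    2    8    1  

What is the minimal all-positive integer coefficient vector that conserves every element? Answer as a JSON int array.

A: 4·0+3·4+2·0+1·2 = 14 | 4·1+2·5 = 14
T: 4·0+3·4+2·0+1·4 = 16 | 4·4+2·0 = 16
Q: 4·1+3·3+2·1+1·7 = 22 | 4·3+2·5 = 22
B: 4·3+3·0+2·4+1·4 = 24 | 4·4+2·4 = 24
G: 4·6+3·0+2·4+1·2 = 34 | 4·8+2·1 = 34
gcd(4,3,2,1,4,2) = 1

Coefficients: [4, 3, 2, 1, 4, 2]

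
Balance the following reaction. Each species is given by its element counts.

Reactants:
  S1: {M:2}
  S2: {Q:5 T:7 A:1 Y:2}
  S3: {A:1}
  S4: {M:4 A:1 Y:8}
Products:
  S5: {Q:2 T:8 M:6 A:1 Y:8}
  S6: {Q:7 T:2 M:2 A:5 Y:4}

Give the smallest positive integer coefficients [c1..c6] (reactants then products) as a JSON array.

Coefficients: [5, 4, 6, 3, 3, 2]

Q: 5·0+4·5+6·0+3·0 = 20 | 3·2+2·7 = 20
T: 5·0+4·7+6·0+3·0 = 28 | 3·8+2·2 = 28
M: 5·2+4·0+6·0+3·4 = 22 | 3·6+2·2 = 22
A: 5·0+4·1+6·1+3·1 = 13 | 3·1+2·5 = 13
Y: 5·0+4·2+6·0+3·8 = 32 | 3·8+2·4 = 32
gcd(5,4,6,3,3,2) = 1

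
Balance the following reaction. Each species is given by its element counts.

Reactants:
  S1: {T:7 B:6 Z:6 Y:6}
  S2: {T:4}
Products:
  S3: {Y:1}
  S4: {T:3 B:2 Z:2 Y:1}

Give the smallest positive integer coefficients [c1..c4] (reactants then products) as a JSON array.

T: 2·7+1·4 = 18 | 6·0+6·3 = 18
B: 2·6+1·0 = 12 | 6·0+6·2 = 12
Z: 2·6+1·0 = 12 | 6·0+6·2 = 12
Y: 2·6+1·0 = 12 | 6·1+6·1 = 12
gcd(2,1,6,6) = 1

Coefficients: [2, 1, 6, 6]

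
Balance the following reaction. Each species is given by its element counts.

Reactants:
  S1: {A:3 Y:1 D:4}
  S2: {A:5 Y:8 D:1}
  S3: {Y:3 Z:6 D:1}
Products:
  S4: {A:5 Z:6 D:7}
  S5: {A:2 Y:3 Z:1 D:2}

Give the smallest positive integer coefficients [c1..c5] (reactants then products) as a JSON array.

A: 4·3+1·5+2·0 = 17 | 1·5+6·2 = 17
Y: 4·1+1·8+2·3 = 18 | 1·0+6·3 = 18
Z: 4·0+1·0+2·6 = 12 | 1·6+6·1 = 12
D: 4·4+1·1+2·1 = 19 | 1·7+6·2 = 19
gcd(4,1,2,1,6) = 1

Coefficients: [4, 1, 2, 1, 6]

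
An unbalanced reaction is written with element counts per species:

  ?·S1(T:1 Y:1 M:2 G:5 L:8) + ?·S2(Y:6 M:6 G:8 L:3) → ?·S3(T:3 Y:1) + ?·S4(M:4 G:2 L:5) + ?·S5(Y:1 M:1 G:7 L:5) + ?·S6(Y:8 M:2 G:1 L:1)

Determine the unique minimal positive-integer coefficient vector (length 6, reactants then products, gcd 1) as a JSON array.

Coefficients: [6, 3, 2, 5, 6, 2]

T: 6·1+3·0 = 6 | 2·3+5·0+6·0+2·0 = 6
Y: 6·1+3·6 = 24 | 2·1+5·0+6·1+2·8 = 24
M: 6·2+3·6 = 30 | 2·0+5·4+6·1+2·2 = 30
G: 6·5+3·8 = 54 | 2·0+5·2+6·7+2·1 = 54
L: 6·8+3·3 = 57 | 2·0+5·5+6·5+2·1 = 57
gcd(6,3,2,5,6,2) = 1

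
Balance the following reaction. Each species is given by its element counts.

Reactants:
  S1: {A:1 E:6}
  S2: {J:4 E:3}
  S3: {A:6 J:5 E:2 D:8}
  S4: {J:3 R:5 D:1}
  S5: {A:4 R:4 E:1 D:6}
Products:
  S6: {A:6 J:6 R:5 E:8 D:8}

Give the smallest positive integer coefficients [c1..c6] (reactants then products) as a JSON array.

A: 4·1+5·0+2·6+2·0+5·4 = 36 | 6·6 = 36
J: 4·0+5·4+2·5+2·3+5·0 = 36 | 6·6 = 36
R: 4·0+5·0+2·0+2·5+5·4 = 30 | 6·5 = 30
E: 4·6+5·3+2·2+2·0+5·1 = 48 | 6·8 = 48
D: 4·0+5·0+2·8+2·1+5·6 = 48 | 6·8 = 48
gcd(4,5,2,2,5,6) = 1

Coefficients: [4, 5, 2, 2, 5, 6]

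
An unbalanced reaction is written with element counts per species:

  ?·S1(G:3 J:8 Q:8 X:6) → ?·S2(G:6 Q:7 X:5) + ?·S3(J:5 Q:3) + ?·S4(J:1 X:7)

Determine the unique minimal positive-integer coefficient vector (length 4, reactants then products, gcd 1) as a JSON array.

G: 2·3 = 6 | 1·6+3·0+1·0 = 6
J: 2·8 = 16 | 1·0+3·5+1·1 = 16
Q: 2·8 = 16 | 1·7+3·3+1·0 = 16
X: 2·6 = 12 | 1·5+3·0+1·7 = 12
gcd(2,1,3,1) = 1

Coefficients: [2, 1, 3, 1]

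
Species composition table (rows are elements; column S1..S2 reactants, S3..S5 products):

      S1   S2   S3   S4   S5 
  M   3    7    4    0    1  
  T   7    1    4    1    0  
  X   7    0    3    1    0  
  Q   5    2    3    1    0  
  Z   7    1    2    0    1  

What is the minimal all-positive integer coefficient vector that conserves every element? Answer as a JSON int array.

Coefficients: [1, 1, 1, 4, 6]

M: 1·3+1·7 = 10 | 1·4+4·0+6·1 = 10
T: 1·7+1·1 = 8 | 1·4+4·1+6·0 = 8
X: 1·7+1·0 = 7 | 1·3+4·1+6·0 = 7
Q: 1·5+1·2 = 7 | 1·3+4·1+6·0 = 7
Z: 1·7+1·1 = 8 | 1·2+4·0+6·1 = 8
gcd(1,1,1,4,6) = 1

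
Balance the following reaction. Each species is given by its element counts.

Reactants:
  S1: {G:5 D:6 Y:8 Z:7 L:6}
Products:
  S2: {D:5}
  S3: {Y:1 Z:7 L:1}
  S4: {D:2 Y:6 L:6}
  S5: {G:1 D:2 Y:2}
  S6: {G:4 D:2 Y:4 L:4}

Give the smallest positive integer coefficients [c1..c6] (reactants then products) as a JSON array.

Coefficients: [6, 2, 6, 1, 6, 6]

G: 6·5 = 30 | 2·0+6·0+1·0+6·1+6·4 = 30
D: 6·6 = 36 | 2·5+6·0+1·2+6·2+6·2 = 36
Y: 6·8 = 48 | 2·0+6·1+1·6+6·2+6·4 = 48
Z: 6·7 = 42 | 2·0+6·7+1·0+6·0+6·0 = 42
L: 6·6 = 36 | 2·0+6·1+1·6+6·0+6·4 = 36
gcd(6,2,6,1,6,6) = 1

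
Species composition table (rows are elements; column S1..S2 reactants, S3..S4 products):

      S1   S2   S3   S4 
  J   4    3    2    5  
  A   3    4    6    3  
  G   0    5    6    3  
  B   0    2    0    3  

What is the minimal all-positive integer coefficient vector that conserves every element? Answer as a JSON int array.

J: 2·4+6·3 = 26 | 3·2+4·5 = 26
A: 2·3+6·4 = 30 | 3·6+4·3 = 30
G: 2·0+6·5 = 30 | 3·6+4·3 = 30
B: 2·0+6·2 = 12 | 3·0+4·3 = 12
gcd(2,6,3,4) = 1

Coefficients: [2, 6, 3, 4]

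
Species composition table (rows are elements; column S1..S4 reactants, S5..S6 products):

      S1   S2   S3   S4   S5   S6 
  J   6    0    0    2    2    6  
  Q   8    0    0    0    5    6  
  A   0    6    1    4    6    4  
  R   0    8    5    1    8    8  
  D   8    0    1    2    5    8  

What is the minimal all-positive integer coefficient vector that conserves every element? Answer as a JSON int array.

Coefficients: [5, 3, 6, 2, 2, 5]

J: 5·6+3·0+6·0+2·2 = 34 | 2·2+5·6 = 34
Q: 5·8+3·0+6·0+2·0 = 40 | 2·5+5·6 = 40
A: 5·0+3·6+6·1+2·4 = 32 | 2·6+5·4 = 32
R: 5·0+3·8+6·5+2·1 = 56 | 2·8+5·8 = 56
D: 5·8+3·0+6·1+2·2 = 50 | 2·5+5·8 = 50
gcd(5,3,6,2,2,5) = 1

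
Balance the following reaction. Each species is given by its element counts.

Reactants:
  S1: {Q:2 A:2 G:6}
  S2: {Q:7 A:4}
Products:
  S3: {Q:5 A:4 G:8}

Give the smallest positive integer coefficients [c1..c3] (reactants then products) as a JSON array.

Q: 4·2+1·7 = 15 | 3·5 = 15
A: 4·2+1·4 = 12 | 3·4 = 12
G: 4·6+1·0 = 24 | 3·8 = 24
gcd(4,1,3) = 1

Coefficients: [4, 1, 3]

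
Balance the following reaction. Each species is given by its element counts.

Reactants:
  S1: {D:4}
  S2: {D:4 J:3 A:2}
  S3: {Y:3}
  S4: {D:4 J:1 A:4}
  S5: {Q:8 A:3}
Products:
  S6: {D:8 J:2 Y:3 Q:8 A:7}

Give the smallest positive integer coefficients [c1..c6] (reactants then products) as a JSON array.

Coefficients: [4, 2, 5, 4, 5, 5]

D: 4·4+2·4+5·0+4·4+5·0 = 40 | 5·8 = 40
J: 4·0+2·3+5·0+4·1+5·0 = 10 | 5·2 = 10
Y: 4·0+2·0+5·3+4·0+5·0 = 15 | 5·3 = 15
Q: 4·0+2·0+5·0+4·0+5·8 = 40 | 5·8 = 40
A: 4·0+2·2+5·0+4·4+5·3 = 35 | 5·7 = 35
gcd(4,2,5,4,5,5) = 1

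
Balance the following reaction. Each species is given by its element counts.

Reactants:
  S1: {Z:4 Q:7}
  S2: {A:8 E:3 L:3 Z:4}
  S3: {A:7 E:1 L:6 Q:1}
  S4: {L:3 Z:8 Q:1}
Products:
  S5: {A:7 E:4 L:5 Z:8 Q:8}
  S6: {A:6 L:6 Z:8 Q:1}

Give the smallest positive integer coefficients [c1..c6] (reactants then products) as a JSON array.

A: 3·0+3·8+3·7+4·0 = 45 | 3·7+4·6 = 45
E: 3·0+3·3+3·1+4·0 = 12 | 3·4+4·0 = 12
L: 3·0+3·3+3·6+4·3 = 39 | 3·5+4·6 = 39
Z: 3·4+3·4+3·0+4·8 = 56 | 3·8+4·8 = 56
Q: 3·7+3·0+3·1+4·1 = 28 | 3·8+4·1 = 28
gcd(3,3,3,4,3,4) = 1

Coefficients: [3, 3, 3, 4, 3, 4]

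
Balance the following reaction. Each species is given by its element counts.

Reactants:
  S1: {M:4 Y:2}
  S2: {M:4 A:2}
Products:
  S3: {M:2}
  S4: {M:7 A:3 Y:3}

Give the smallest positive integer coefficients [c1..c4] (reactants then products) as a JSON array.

Coefficients: [3, 3, 5, 2]

M: 3·4+3·4 = 24 | 5·2+2·7 = 24
A: 3·0+3·2 = 6 | 5·0+2·3 = 6
Y: 3·2+3·0 = 6 | 5·0+2·3 = 6
gcd(3,3,5,2) = 1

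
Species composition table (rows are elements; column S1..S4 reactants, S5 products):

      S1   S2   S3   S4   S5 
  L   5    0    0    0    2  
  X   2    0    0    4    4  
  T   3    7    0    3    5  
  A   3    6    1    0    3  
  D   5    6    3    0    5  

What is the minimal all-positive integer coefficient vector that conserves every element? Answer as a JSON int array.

Coefficients: [2, 1, 3, 4, 5]

L: 2·5+1·0+3·0+4·0 = 10 | 5·2 = 10
X: 2·2+1·0+3·0+4·4 = 20 | 5·4 = 20
T: 2·3+1·7+3·0+4·3 = 25 | 5·5 = 25
A: 2·3+1·6+3·1+4·0 = 15 | 5·3 = 15
D: 2·5+1·6+3·3+4·0 = 25 | 5·5 = 25
gcd(2,1,3,4,5) = 1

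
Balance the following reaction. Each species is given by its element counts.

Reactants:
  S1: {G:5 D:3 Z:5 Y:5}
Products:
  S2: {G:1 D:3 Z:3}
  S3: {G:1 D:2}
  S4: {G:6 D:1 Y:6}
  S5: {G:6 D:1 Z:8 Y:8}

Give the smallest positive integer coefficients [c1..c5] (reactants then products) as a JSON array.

G: 6·5 = 30 | 2·1+4·1+1·6+3·6 = 30
D: 6·3 = 18 | 2·3+4·2+1·1+3·1 = 18
Z: 6·5 = 30 | 2·3+4·0+1·0+3·8 = 30
Y: 6·5 = 30 | 2·0+4·0+1·6+3·8 = 30
gcd(6,2,4,1,3) = 1

Coefficients: [6, 2, 4, 1, 3]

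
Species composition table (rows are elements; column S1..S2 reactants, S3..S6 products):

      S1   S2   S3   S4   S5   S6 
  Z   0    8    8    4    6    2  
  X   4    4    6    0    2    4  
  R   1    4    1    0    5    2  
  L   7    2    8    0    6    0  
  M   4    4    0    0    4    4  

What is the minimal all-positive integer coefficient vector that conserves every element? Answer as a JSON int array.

Coefficients: [2, 6, 1, 3, 3, 5]

Z: 2·0+6·8 = 48 | 1·8+3·4+3·6+5·2 = 48
X: 2·4+6·4 = 32 | 1·6+3·0+3·2+5·4 = 32
R: 2·1+6·4 = 26 | 1·1+3·0+3·5+5·2 = 26
L: 2·7+6·2 = 26 | 1·8+3·0+3·6+5·0 = 26
M: 2·4+6·4 = 32 | 1·0+3·0+3·4+5·4 = 32
gcd(2,6,1,3,3,5) = 1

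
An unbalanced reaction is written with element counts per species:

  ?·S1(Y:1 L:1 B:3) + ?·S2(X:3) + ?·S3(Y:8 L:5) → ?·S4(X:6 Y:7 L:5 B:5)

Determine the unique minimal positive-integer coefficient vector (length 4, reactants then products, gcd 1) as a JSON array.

X: 5·0+6·3+2·0 = 18 | 3·6 = 18
Y: 5·1+6·0+2·8 = 21 | 3·7 = 21
L: 5·1+6·0+2·5 = 15 | 3·5 = 15
B: 5·3+6·0+2·0 = 15 | 3·5 = 15
gcd(5,6,2,3) = 1

Coefficients: [5, 6, 2, 3]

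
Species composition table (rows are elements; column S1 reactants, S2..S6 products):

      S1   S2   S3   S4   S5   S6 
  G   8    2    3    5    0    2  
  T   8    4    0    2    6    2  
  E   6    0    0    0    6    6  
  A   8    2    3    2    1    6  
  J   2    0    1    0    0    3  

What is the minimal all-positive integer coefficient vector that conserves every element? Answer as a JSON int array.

G: 6·8 = 48 | 3·2+6·3+4·5+4·0+2·2 = 48
T: 6·8 = 48 | 3·4+6·0+4·2+4·6+2·2 = 48
E: 6·6 = 36 | 3·0+6·0+4·0+4·6+2·6 = 36
A: 6·8 = 48 | 3·2+6·3+4·2+4·1+2·6 = 48
J: 6·2 = 12 | 3·0+6·1+4·0+4·0+2·3 = 12
gcd(6,3,6,4,4,2) = 1

Coefficients: [6, 3, 6, 4, 4, 2]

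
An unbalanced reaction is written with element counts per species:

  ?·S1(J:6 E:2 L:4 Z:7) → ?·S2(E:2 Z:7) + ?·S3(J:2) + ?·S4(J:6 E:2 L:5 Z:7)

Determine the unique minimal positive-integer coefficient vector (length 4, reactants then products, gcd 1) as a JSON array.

Coefficients: [5, 1, 3, 4]

J: 5·6 = 30 | 1·0+3·2+4·6 = 30
E: 5·2 = 10 | 1·2+3·0+4·2 = 10
L: 5·4 = 20 | 1·0+3·0+4·5 = 20
Z: 5·7 = 35 | 1·7+3·0+4·7 = 35
gcd(5,1,3,4) = 1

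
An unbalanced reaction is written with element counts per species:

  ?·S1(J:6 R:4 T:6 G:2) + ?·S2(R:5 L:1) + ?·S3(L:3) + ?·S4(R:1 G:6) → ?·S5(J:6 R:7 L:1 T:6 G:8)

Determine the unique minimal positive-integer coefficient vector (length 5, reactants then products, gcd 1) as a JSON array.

Coefficients: [5, 2, 1, 5, 5]

J: 5·6+2·0+1·0+5·0 = 30 | 5·6 = 30
R: 5·4+2·5+1·0+5·1 = 35 | 5·7 = 35
L: 5·0+2·1+1·3+5·0 = 5 | 5·1 = 5
T: 5·6+2·0+1·0+5·0 = 30 | 5·6 = 30
G: 5·2+2·0+1·0+5·6 = 40 | 5·8 = 40
gcd(5,2,1,5,5) = 1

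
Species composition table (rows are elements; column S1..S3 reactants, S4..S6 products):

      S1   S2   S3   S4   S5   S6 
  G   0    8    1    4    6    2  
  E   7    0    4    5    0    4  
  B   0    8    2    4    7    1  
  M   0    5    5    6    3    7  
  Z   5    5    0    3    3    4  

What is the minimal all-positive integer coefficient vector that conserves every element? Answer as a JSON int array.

Coefficients: [1, 6, 4, 3, 6, 2]

G: 1·0+6·8+4·1 = 52 | 3·4+6·6+2·2 = 52
E: 1·7+6·0+4·4 = 23 | 3·5+6·0+2·4 = 23
B: 1·0+6·8+4·2 = 56 | 3·4+6·7+2·1 = 56
M: 1·0+6·5+4·5 = 50 | 3·6+6·3+2·7 = 50
Z: 1·5+6·5+4·0 = 35 | 3·3+6·3+2·4 = 35
gcd(1,6,4,3,6,2) = 1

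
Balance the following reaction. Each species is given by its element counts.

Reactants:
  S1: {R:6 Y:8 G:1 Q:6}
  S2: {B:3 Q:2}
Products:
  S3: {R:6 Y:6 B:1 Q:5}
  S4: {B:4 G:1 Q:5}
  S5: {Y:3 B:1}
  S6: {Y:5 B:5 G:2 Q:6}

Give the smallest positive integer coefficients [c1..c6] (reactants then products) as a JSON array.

R: 4·6+6·0 = 24 | 4·6+2·0+1·0+1·0 = 24
Y: 4·8+6·0 = 32 | 4·6+2·0+1·3+1·5 = 32
B: 4·0+6·3 = 18 | 4·1+2·4+1·1+1·5 = 18
G: 4·1+6·0 = 4 | 4·0+2·1+1·0+1·2 = 4
Q: 4·6+6·2 = 36 | 4·5+2·5+1·0+1·6 = 36
gcd(4,6,4,2,1,1) = 1

Coefficients: [4, 6, 4, 2, 1, 1]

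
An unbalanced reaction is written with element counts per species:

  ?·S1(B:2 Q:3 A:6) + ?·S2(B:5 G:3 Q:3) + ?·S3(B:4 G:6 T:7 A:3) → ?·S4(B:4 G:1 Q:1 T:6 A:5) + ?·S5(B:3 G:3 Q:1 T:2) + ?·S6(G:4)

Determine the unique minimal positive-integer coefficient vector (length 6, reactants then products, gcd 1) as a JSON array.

Coefficients: [2, 1, 6, 6, 3, 6]

B: 2·2+1·5+6·4 = 33 | 6·4+3·3+6·0 = 33
G: 2·0+1·3+6·6 = 39 | 6·1+3·3+6·4 = 39
Q: 2·3+1·3+6·0 = 9 | 6·1+3·1+6·0 = 9
T: 2·0+1·0+6·7 = 42 | 6·6+3·2+6·0 = 42
A: 2·6+1·0+6·3 = 30 | 6·5+3·0+6·0 = 30
gcd(2,1,6,6,3,6) = 1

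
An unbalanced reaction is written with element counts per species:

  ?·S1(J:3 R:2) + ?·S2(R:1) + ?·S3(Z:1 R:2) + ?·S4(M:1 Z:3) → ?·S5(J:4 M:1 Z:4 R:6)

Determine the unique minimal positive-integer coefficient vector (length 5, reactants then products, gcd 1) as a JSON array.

J: 4·3+4·0+3·0+3·0 = 12 | 3·4 = 12
M: 4·0+4·0+3·0+3·1 = 3 | 3·1 = 3
Z: 4·0+4·0+3·1+3·3 = 12 | 3·4 = 12
R: 4·2+4·1+3·2+3·0 = 18 | 3·6 = 18
gcd(4,4,3,3,3) = 1

Coefficients: [4, 4, 3, 3, 3]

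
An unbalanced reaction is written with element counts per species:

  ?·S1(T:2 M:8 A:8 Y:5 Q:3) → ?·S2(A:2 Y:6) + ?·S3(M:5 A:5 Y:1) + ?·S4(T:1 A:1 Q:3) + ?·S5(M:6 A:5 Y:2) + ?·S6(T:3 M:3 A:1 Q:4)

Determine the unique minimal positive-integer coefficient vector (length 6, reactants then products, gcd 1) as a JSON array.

T: 5·2 = 10 | 3·0+5·0+1·1+1·0+3·3 = 10
M: 5·8 = 40 | 3·0+5·5+1·0+1·6+3·3 = 40
A: 5·8 = 40 | 3·2+5·5+1·1+1·5+3·1 = 40
Y: 5·5 = 25 | 3·6+5·1+1·0+1·2+3·0 = 25
Q: 5·3 = 15 | 3·0+5·0+1·3+1·0+3·4 = 15
gcd(5,3,5,1,1,3) = 1

Coefficients: [5, 3, 5, 1, 1, 3]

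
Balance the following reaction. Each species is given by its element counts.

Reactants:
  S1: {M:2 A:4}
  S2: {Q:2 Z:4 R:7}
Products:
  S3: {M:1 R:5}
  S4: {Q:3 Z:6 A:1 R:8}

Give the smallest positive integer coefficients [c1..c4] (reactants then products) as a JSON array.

Coefficients: [1, 6, 2, 4]

Q: 1·0+6·2 = 12 | 2·0+4·3 = 12
Z: 1·0+6·4 = 24 | 2·0+4·6 = 24
M: 1·2+6·0 = 2 | 2·1+4·0 = 2
A: 1·4+6·0 = 4 | 2·0+4·1 = 4
R: 1·0+6·7 = 42 | 2·5+4·8 = 42
gcd(1,6,2,4) = 1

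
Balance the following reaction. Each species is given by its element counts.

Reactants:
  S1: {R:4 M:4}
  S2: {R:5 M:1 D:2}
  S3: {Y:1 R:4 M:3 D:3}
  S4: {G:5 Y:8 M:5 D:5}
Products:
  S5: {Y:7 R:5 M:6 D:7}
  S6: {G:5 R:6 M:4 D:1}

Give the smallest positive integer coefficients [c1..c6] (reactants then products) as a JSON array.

Coefficients: [3, 5, 3, 4, 5, 4]

G: 3·0+5·0+3·0+4·5 = 20 | 5·0+4·5 = 20
Y: 3·0+5·0+3·1+4·8 = 35 | 5·7+4·0 = 35
R: 3·4+5·5+3·4+4·0 = 49 | 5·5+4·6 = 49
M: 3·4+5·1+3·3+4·5 = 46 | 5·6+4·4 = 46
D: 3·0+5·2+3·3+4·5 = 39 | 5·7+4·1 = 39
gcd(3,5,3,4,5,4) = 1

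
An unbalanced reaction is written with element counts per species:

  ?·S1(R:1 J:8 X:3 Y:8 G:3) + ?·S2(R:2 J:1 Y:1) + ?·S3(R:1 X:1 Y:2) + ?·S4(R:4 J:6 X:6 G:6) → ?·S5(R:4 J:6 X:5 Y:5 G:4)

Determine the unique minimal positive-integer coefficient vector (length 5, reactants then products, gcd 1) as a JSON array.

R: 2·1+2·2+6·1+3·4 = 24 | 6·4 = 24
J: 2·8+2·1+6·0+3·6 = 36 | 6·6 = 36
X: 2·3+2·0+6·1+3·6 = 30 | 6·5 = 30
Y: 2·8+2·1+6·2+3·0 = 30 | 6·5 = 30
G: 2·3+2·0+6·0+3·6 = 24 | 6·4 = 24
gcd(2,2,6,3,6) = 1

Coefficients: [2, 2, 6, 3, 6]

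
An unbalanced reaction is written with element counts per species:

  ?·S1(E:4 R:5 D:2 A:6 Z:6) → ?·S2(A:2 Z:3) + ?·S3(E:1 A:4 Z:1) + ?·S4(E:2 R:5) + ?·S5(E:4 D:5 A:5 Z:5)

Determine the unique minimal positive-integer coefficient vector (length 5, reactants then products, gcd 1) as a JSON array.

E: 5·4 = 20 | 6·0+2·1+5·2+2·4 = 20
R: 5·5 = 25 | 6·0+2·0+5·5+2·0 = 25
D: 5·2 = 10 | 6·0+2·0+5·0+2·5 = 10
A: 5·6 = 30 | 6·2+2·4+5·0+2·5 = 30
Z: 5·6 = 30 | 6·3+2·1+5·0+2·5 = 30
gcd(5,6,2,5,2) = 1

Coefficients: [5, 6, 2, 5, 2]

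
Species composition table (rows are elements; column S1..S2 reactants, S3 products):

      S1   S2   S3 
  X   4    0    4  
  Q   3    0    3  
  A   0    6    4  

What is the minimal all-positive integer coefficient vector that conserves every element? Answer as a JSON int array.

X: 3·4+2·0 = 12 | 3·4 = 12
Q: 3·3+2·0 = 9 | 3·3 = 9
A: 3·0+2·6 = 12 | 3·4 = 12
gcd(3,2,3) = 1

Coefficients: [3, 2, 3]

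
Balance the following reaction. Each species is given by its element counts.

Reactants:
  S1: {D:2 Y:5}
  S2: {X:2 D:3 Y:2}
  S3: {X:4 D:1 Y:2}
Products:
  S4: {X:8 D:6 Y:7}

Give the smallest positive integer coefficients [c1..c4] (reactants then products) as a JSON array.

Coefficients: [1, 4, 4, 3]

X: 1·0+4·2+4·4 = 24 | 3·8 = 24
D: 1·2+4·3+4·1 = 18 | 3·6 = 18
Y: 1·5+4·2+4·2 = 21 | 3·7 = 21
gcd(1,4,4,3) = 1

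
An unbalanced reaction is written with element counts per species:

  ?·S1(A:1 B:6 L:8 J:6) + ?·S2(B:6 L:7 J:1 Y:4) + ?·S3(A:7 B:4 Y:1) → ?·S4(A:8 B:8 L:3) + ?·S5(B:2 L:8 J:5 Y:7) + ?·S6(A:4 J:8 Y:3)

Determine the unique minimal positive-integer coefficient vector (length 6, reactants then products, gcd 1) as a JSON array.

A: 2·1+1·0+6·7 = 44 | 5·8+1·0+1·4 = 44
B: 2·6+1·6+6·4 = 42 | 5·8+1·2+1·0 = 42
L: 2·8+1·7+6·0 = 23 | 5·3+1·8+1·0 = 23
J: 2·6+1·1+6·0 = 13 | 5·0+1·5+1·8 = 13
Y: 2·0+1·4+6·1 = 10 | 5·0+1·7+1·3 = 10
gcd(2,1,6,5,1,1) = 1

Coefficients: [2, 1, 6, 5, 1, 1]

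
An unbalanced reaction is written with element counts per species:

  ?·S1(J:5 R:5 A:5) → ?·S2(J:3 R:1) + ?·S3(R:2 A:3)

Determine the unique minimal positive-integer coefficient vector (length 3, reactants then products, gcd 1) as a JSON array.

J: 3·5 = 15 | 5·3+5·0 = 15
R: 3·5 = 15 | 5·1+5·2 = 15
A: 3·5 = 15 | 5·0+5·3 = 15
gcd(3,5,5) = 1

Coefficients: [3, 5, 5]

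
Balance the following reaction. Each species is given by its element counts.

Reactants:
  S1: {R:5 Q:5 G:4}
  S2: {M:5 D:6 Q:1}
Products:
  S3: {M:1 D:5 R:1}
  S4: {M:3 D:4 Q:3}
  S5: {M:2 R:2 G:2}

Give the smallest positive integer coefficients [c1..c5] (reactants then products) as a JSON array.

Coefficients: [2, 5, 2, 5, 4]

M: 2·0+5·5 = 25 | 2·1+5·3+4·2 = 25
D: 2·0+5·6 = 30 | 2·5+5·4+4·0 = 30
R: 2·5+5·0 = 10 | 2·1+5·0+4·2 = 10
Q: 2·5+5·1 = 15 | 2·0+5·3+4·0 = 15
G: 2·4+5·0 = 8 | 2·0+5·0+4·2 = 8
gcd(2,5,2,5,4) = 1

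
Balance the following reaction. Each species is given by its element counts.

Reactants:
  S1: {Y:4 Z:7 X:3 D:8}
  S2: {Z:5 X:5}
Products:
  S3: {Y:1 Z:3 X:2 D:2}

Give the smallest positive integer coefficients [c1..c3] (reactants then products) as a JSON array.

Y: 1·4+1·0 = 4 | 4·1 = 4
Z: 1·7+1·5 = 12 | 4·3 = 12
X: 1·3+1·5 = 8 | 4·2 = 8
D: 1·8+1·0 = 8 | 4·2 = 8
gcd(1,1,4) = 1

Coefficients: [1, 1, 4]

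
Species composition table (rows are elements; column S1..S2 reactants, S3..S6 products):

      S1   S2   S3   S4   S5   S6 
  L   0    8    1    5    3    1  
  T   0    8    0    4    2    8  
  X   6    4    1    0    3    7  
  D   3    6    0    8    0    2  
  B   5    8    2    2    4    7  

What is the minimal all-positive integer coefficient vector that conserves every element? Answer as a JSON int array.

Coefficients: [2, 5, 6, 4, 4, 2]

L: 2·0+5·8 = 40 | 6·1+4·5+4·3+2·1 = 40
T: 2·0+5·8 = 40 | 6·0+4·4+4·2+2·8 = 40
X: 2·6+5·4 = 32 | 6·1+4·0+4·3+2·7 = 32
D: 2·3+5·6 = 36 | 6·0+4·8+4·0+2·2 = 36
B: 2·5+5·8 = 50 | 6·2+4·2+4·4+2·7 = 50
gcd(2,5,6,4,4,2) = 1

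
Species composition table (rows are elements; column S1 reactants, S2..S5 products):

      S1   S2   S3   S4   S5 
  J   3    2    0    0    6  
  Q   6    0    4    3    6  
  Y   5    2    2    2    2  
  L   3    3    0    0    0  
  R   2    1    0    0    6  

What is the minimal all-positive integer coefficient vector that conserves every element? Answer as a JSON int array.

J: 6·3 = 18 | 6·2+6·0+2·0+1·6 = 18
Q: 6·6 = 36 | 6·0+6·4+2·3+1·6 = 36
Y: 6·5 = 30 | 6·2+6·2+2·2+1·2 = 30
L: 6·3 = 18 | 6·3+6·0+2·0+1·0 = 18
R: 6·2 = 12 | 6·1+6·0+2·0+1·6 = 12
gcd(6,6,6,2,1) = 1

Coefficients: [6, 6, 6, 2, 1]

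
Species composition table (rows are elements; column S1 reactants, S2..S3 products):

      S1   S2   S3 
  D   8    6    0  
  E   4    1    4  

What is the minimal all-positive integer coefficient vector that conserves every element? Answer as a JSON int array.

Coefficients: [3, 4, 2]

D: 3·8 = 24 | 4·6+2·0 = 24
E: 3·4 = 12 | 4·1+2·4 = 12
gcd(3,4,2) = 1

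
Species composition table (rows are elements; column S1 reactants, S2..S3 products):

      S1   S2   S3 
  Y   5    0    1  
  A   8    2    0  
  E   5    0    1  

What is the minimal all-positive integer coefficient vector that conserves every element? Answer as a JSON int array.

Y: 1·5 = 5 | 4·0+5·1 = 5
A: 1·8 = 8 | 4·2+5·0 = 8
E: 1·5 = 5 | 4·0+5·1 = 5
gcd(1,4,5) = 1

Coefficients: [1, 4, 5]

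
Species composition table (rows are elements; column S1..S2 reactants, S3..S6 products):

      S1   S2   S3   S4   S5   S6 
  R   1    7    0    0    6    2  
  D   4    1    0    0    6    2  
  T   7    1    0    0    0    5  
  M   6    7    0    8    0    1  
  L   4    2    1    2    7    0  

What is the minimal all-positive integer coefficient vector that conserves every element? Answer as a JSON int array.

R: 4·1+2·7 = 18 | 5·0+4·0+1·6+6·2 = 18
D: 4·4+2·1 = 18 | 5·0+4·0+1·6+6·2 = 18
T: 4·7+2·1 = 30 | 5·0+4·0+1·0+6·5 = 30
M: 4·6+2·7 = 38 | 5·0+4·8+1·0+6·1 = 38
L: 4·4+2·2 = 20 | 5·1+4·2+1·7+6·0 = 20
gcd(4,2,5,4,1,6) = 1

Coefficients: [4, 2, 5, 4, 1, 6]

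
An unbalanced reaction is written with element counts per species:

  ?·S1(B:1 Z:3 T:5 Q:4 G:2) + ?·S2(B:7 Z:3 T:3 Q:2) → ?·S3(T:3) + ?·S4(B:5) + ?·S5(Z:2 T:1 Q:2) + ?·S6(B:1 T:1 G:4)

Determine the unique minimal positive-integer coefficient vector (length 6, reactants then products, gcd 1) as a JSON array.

B: 2·1+2·7 = 16 | 3·0+3·5+6·0+1·1 = 16
Z: 2·3+2·3 = 12 | 3·0+3·0+6·2+1·0 = 12
T: 2·5+2·3 = 16 | 3·3+3·0+6·1+1·1 = 16
Q: 2·4+2·2 = 12 | 3·0+3·0+6·2+1·0 = 12
G: 2·2+2·0 = 4 | 3·0+3·0+6·0+1·4 = 4
gcd(2,2,3,3,6,1) = 1

Coefficients: [2, 2, 3, 3, 6, 1]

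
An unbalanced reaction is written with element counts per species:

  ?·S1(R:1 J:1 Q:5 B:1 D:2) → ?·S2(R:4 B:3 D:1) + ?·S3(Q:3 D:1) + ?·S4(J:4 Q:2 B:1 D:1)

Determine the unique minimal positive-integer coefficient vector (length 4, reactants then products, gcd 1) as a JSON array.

Coefficients: [4, 1, 6, 1]

R: 4·1 = 4 | 1·4+6·0+1·0 = 4
J: 4·1 = 4 | 1·0+6·0+1·4 = 4
Q: 4·5 = 20 | 1·0+6·3+1·2 = 20
B: 4·1 = 4 | 1·3+6·0+1·1 = 4
D: 4·2 = 8 | 1·1+6·1+1·1 = 8
gcd(4,1,6,1) = 1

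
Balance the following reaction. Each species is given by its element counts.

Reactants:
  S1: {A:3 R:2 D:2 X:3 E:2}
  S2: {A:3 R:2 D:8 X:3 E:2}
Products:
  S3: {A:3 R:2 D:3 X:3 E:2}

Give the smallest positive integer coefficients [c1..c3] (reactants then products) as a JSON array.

Coefficients: [5, 1, 6]

A: 5·3+1·3 = 18 | 6·3 = 18
R: 5·2+1·2 = 12 | 6·2 = 12
D: 5·2+1·8 = 18 | 6·3 = 18
X: 5·3+1·3 = 18 | 6·3 = 18
E: 5·2+1·2 = 12 | 6·2 = 12
gcd(5,1,6) = 1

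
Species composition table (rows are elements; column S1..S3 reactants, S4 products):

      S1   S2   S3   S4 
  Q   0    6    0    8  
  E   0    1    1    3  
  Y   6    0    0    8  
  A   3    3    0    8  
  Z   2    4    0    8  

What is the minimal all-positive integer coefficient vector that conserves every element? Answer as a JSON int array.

Q: 4·0+4·6+5·0 = 24 | 3·8 = 24
E: 4·0+4·1+5·1 = 9 | 3·3 = 9
Y: 4·6+4·0+5·0 = 24 | 3·8 = 24
A: 4·3+4·3+5·0 = 24 | 3·8 = 24
Z: 4·2+4·4+5·0 = 24 | 3·8 = 24
gcd(4,4,5,3) = 1

Coefficients: [4, 4, 5, 3]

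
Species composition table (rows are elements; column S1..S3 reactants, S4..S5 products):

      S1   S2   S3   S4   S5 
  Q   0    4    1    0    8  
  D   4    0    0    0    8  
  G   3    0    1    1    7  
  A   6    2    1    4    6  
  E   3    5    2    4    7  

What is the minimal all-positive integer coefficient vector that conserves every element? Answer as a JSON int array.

Q: 2·0+1·4+4·1 = 8 | 3·0+1·8 = 8
D: 2·4+1·0+4·0 = 8 | 3·0+1·8 = 8
G: 2·3+1·0+4·1 = 10 | 3·1+1·7 = 10
A: 2·6+1·2+4·1 = 18 | 3·4+1·6 = 18
E: 2·3+1·5+4·2 = 19 | 3·4+1·7 = 19
gcd(2,1,4,3,1) = 1

Coefficients: [2, 1, 4, 3, 1]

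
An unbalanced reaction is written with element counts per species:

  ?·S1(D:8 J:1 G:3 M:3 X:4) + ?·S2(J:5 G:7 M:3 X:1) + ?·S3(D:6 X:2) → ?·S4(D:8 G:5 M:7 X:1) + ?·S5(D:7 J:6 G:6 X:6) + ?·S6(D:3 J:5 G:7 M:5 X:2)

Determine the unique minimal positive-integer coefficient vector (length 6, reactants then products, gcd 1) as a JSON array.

D: 5·8+6·0+5·6 = 70 | 4·8+5·7+1·3 = 70
J: 5·1+6·5+5·0 = 35 | 4·0+5·6+1·5 = 35
G: 5·3+6·7+5·0 = 57 | 4·5+5·6+1·7 = 57
M: 5·3+6·3+5·0 = 33 | 4·7+5·0+1·5 = 33
X: 5·4+6·1+5·2 = 36 | 4·1+5·6+1·2 = 36
gcd(5,6,5,4,5,1) = 1

Coefficients: [5, 6, 5, 4, 5, 1]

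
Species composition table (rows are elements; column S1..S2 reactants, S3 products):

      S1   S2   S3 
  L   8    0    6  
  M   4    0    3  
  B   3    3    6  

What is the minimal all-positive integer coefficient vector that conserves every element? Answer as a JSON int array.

L: 3·8+5·0 = 24 | 4·6 = 24
M: 3·4+5·0 = 12 | 4·3 = 12
B: 3·3+5·3 = 24 | 4·6 = 24
gcd(3,5,4) = 1

Coefficients: [3, 5, 4]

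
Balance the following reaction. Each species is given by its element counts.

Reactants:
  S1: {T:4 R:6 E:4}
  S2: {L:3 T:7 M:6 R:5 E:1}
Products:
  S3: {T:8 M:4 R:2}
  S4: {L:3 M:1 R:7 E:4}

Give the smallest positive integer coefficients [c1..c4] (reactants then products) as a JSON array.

L: 3·0+4·3 = 12 | 5·0+4·3 = 12
T: 3·4+4·7 = 40 | 5·8+4·0 = 40
M: 3·0+4·6 = 24 | 5·4+4·1 = 24
R: 3·6+4·5 = 38 | 5·2+4·7 = 38
E: 3·4+4·1 = 16 | 5·0+4·4 = 16
gcd(3,4,5,4) = 1

Coefficients: [3, 4, 5, 4]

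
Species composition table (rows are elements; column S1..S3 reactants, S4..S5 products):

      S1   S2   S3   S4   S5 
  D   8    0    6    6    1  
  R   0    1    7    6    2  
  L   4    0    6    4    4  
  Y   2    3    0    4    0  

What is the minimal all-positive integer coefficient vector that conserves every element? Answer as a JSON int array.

D: 1·8+6·0+4·6 = 32 | 5·6+2·1 = 32
R: 1·0+6·1+4·7 = 34 | 5·6+2·2 = 34
L: 1·4+6·0+4·6 = 28 | 5·4+2·4 = 28
Y: 1·2+6·3+4·0 = 20 | 5·4+2·0 = 20
gcd(1,6,4,5,2) = 1

Coefficients: [1, 6, 4, 5, 2]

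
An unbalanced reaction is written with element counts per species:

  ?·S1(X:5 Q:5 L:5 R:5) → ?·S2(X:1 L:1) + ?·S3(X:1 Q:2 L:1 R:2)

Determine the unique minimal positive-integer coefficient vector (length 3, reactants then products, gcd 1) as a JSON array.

Coefficients: [2, 5, 5]

X: 2·5 = 10 | 5·1+5·1 = 10
Q: 2·5 = 10 | 5·0+5·2 = 10
L: 2·5 = 10 | 5·1+5·1 = 10
R: 2·5 = 10 | 5·0+5·2 = 10
gcd(2,5,5) = 1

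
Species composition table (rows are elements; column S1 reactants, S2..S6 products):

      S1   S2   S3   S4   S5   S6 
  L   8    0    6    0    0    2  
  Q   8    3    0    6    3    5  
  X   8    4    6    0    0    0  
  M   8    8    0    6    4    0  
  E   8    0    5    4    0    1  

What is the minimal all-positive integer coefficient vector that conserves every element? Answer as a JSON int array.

Coefficients: [5, 1, 6, 2, 5, 2]

L: 5·8 = 40 | 1·0+6·6+2·0+5·0+2·2 = 40
Q: 5·8 = 40 | 1·3+6·0+2·6+5·3+2·5 = 40
X: 5·8 = 40 | 1·4+6·6+2·0+5·0+2·0 = 40
M: 5·8 = 40 | 1·8+6·0+2·6+5·4+2·0 = 40
E: 5·8 = 40 | 1·0+6·5+2·4+5·0+2·1 = 40
gcd(5,1,6,2,5,2) = 1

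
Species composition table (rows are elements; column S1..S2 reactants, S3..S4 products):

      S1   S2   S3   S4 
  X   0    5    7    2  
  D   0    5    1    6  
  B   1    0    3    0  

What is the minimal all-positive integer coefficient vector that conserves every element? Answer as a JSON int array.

Coefficients: [6, 4, 2, 3]

X: 6·0+4·5 = 20 | 2·7+3·2 = 20
D: 6·0+4·5 = 20 | 2·1+3·6 = 20
B: 6·1+4·0 = 6 | 2·3+3·0 = 6
gcd(6,4,2,3) = 1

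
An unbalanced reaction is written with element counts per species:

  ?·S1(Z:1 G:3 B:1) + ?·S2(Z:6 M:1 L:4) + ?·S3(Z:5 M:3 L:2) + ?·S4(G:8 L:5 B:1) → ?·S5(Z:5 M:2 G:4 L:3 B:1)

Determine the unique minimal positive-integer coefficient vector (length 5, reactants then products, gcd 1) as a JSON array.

Z: 4·1+1·6+3·5+1·0 = 25 | 5·5 = 25
M: 4·0+1·1+3·3+1·0 = 10 | 5·2 = 10
G: 4·3+1·0+3·0+1·8 = 20 | 5·4 = 20
L: 4·0+1·4+3·2+1·5 = 15 | 5·3 = 15
B: 4·1+1·0+3·0+1·1 = 5 | 5·1 = 5
gcd(4,1,3,1,5) = 1

Coefficients: [4, 1, 3, 1, 5]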